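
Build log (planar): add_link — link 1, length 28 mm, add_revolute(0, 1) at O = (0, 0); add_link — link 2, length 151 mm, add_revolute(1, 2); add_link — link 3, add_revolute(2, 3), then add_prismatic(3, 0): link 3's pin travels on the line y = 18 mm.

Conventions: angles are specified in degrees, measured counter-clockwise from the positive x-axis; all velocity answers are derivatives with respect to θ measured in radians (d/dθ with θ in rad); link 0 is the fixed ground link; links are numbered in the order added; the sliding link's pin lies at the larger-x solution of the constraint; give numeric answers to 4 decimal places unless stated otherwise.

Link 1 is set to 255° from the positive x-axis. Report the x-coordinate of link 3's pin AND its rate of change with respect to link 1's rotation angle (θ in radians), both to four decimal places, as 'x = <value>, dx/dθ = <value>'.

geometry: r = 28 mm, L = 151 mm, e = 18 mm
crank pin P = (r cos θ, r sin θ) = (-7.246933, -27.045923)
h = r sin θ − e = -27.045923 − 18 = -45.045923
x = r cos θ + √(L² − h²) = -7.246933 + 144.124477 = 136.877544
dx/dθ = −r sin θ − h·r cos θ/√(L² − h²) (θ in radians; h = -45.045923) = 24.780903

x = 136.8775, dx/dθ = 24.7809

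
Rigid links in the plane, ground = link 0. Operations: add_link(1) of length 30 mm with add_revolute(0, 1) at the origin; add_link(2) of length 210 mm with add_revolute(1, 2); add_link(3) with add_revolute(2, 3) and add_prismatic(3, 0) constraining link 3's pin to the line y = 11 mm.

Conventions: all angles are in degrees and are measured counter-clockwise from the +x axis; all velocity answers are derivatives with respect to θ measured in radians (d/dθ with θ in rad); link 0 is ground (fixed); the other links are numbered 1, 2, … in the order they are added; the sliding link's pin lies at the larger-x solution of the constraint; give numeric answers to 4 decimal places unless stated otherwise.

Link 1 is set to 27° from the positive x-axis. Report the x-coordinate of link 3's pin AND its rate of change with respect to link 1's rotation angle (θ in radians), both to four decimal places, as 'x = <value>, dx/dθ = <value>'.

geometry: r = 30 mm, L = 210 mm, e = 11 mm
crank pin P = (r cos θ, r sin θ) = (26.730196, 13.619715)
h = r sin θ − e = 13.619715 − 11 = 2.619715
x = r cos θ + √(L² − h²) = 26.730196 + 209.983659 = 236.713855
dx/dθ = −r sin θ − h·r cos θ/√(L² − h²) (θ in radians; h = 2.619715) = -13.953196

x = 236.7139, dx/dθ = -13.9532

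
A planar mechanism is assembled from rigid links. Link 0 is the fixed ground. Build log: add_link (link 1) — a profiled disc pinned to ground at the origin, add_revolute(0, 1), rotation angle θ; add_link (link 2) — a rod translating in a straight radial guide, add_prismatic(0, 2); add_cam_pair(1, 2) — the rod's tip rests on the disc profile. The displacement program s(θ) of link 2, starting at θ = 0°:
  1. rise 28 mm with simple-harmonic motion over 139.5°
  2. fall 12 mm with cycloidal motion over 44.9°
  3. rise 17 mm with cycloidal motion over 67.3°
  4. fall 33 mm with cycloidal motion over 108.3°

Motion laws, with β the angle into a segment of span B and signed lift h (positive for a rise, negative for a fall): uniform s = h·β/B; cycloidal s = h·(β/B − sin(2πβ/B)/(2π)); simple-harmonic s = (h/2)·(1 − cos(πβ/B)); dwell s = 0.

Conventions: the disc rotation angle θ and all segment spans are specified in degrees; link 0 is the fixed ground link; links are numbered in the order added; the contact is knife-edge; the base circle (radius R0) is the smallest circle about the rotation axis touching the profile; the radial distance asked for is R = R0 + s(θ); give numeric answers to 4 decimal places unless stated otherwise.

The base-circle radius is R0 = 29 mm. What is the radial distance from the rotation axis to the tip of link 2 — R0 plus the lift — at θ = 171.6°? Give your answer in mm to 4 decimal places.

seg 1 [0°–139.5°] simple-harmonic, h=28: full span → s += 28 → s = 28.0000
seg 2 [139.5°–184.4°] cycloidal, h=-12: θ=171.6° here. β=32.1, B=44.9. -12·(0.7149 − sin(2π·0.7149)/(2π)) = -10.4427 → s = 17.5573
R = R0 + s = 29 + 17.5573 = 46.5573

46.5573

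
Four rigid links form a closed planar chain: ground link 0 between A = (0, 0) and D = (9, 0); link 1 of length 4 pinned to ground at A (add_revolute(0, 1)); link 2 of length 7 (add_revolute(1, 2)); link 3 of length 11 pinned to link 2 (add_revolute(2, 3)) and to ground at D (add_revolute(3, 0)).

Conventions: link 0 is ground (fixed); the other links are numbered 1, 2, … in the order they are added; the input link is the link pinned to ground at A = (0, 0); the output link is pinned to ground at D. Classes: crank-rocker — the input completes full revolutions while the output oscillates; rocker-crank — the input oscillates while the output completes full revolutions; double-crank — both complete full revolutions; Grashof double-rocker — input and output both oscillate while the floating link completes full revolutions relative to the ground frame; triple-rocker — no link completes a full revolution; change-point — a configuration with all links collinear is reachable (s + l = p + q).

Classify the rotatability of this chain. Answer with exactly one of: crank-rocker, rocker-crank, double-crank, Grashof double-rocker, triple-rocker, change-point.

lengths: ground=9, input=4, coupler=7, output=11
sorted: s=4 (shortest), l=11 (longest), p+q=16
s + l = 15 vs p + q = 16
s + l < p + q (Grashof) with shortest = input link → crank-rocker

crank-rocker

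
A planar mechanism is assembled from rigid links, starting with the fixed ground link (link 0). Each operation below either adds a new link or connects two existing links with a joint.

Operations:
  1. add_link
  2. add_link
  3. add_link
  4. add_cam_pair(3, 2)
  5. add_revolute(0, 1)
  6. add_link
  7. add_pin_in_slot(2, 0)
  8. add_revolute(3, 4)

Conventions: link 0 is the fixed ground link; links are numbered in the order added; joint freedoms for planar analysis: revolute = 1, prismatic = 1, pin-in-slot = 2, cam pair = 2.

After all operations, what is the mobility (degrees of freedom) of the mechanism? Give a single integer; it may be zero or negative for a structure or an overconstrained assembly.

link 0 = ground. State L|J1|J2 = 1|0|0
+link1  2|0|0
+link2  3|0|0
+link3  4|0|0
C(3,2) f=2→J2  4|0|1
R(0,1) f=1→J1  4|1|1
+link4  5|1|1
PS(2,0) f=2→J2  5|1|2
R(3,4) f=1→J1  5|2|2
M = 3(5−1)−2·2−2 = 12−4−2 = 6

M = 6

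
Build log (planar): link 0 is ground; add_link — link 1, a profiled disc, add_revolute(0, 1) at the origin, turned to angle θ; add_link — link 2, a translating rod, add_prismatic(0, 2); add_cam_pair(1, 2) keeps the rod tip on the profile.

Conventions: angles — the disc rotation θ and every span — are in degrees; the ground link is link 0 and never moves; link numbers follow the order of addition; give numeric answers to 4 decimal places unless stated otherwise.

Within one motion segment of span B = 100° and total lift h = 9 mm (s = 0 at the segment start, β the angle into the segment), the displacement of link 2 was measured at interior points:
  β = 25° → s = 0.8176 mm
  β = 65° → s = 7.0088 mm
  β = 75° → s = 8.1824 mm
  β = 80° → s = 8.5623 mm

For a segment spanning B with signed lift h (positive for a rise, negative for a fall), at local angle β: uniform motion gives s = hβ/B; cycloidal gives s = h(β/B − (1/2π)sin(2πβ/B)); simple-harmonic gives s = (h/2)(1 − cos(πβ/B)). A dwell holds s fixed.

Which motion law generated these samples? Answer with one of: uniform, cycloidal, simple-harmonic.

candidates at β/B = r: uniform s = h·r (linear in β); cycloidal s = h·(r − sin(2πr)/(2π)); simple-harmonic s = (h/2)(1 − cos(πr))
β=25°: printed 0.8176 | uniform 2.2500, cycloidal 0.8176, simple-harmonic 1.3180
β=65°: printed 7.0088 | uniform 5.8500, cycloidal 7.0088, simple-harmonic 6.5430
β=75°: printed 8.1824 | uniform 6.7500, cycloidal 8.1824, simple-harmonic 7.6820
β=80°: printed 8.5623 | uniform 7.2000, cycloidal 8.5623, simple-harmonic 8.1406
only one law matches every sample → cycloidal

cycloidal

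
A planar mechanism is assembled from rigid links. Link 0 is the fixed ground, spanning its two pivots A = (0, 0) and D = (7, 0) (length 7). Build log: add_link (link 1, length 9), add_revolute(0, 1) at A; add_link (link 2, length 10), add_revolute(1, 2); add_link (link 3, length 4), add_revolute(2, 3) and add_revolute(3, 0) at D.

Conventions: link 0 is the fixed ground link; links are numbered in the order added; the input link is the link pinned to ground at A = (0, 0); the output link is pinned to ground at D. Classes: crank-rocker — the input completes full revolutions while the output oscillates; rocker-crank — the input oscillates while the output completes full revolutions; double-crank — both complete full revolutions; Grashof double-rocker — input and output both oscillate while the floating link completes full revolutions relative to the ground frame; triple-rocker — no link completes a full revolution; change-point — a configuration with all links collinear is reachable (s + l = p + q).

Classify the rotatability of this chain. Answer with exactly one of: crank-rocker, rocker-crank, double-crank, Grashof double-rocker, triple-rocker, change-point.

lengths: ground=7, input=9, coupler=10, output=4
sorted: s=4 (shortest), l=10 (longest), p+q=16
s + l = 14 vs p + q = 16
s + l < p + q (Grashof) with shortest = output link → rocker-crank

rocker-crank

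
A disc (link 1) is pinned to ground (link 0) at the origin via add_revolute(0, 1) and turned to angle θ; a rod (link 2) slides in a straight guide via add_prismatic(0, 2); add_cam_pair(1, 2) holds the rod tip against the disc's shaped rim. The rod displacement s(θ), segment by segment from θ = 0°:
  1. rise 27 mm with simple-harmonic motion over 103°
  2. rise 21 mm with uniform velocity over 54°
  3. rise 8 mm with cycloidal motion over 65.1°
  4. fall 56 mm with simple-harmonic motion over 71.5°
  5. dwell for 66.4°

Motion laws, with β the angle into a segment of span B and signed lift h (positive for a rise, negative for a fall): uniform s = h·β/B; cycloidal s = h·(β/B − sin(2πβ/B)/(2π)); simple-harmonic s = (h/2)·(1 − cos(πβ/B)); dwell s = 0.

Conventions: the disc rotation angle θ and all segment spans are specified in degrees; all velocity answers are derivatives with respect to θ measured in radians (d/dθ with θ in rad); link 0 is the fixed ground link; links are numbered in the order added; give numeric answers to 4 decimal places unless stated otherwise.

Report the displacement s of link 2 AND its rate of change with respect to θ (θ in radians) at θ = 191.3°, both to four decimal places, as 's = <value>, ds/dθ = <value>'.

segment 1 (0° to 103°, simple-harmonic, h = 27) is passed completely: s = 0.0000 + (27) = 27.0000
segment 2 (103° to 157°, uniform, h = 21) is passed completely: s = 27.0000 + (21) = 48.0000
θ = 191.3° falls in segment 3 (157° to 222.1°, cycloidal, h = 8): β = 191.3 − 157 = 34.3°, B = 65.1°; Δs = 8·(0.5269 − sin(2π·0.5269)/(2π)) = 4.4291; s = 48.0000 + 4.4291 = 52.4291
velocity in seg [157°–222.1°] (cycloidal), θ in radians: β = 34.3° = 0.5986 rad, B = 65.1° = 1.1362 rad; ds/dθ = (h/B)(1 − cos(2πβ/B)) = (8/1.1362)(1 − cos(2π·0.5269)) = 13.981718 mm/rad

s = 52.4291, ds/dθ = 13.9817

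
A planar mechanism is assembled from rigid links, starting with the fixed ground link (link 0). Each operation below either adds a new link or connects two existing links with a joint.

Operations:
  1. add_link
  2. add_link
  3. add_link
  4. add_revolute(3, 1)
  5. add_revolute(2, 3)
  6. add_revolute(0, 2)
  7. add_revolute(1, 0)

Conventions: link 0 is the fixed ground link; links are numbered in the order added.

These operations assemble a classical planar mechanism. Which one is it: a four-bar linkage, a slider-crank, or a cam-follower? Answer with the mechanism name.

links: 4 (incl. ground); joints: 4 revolute, 0 prismatic, 0 higher (cam) pair, forming one closed loop
4 links in a single 4R loop → four-bar linkage

four-bar linkage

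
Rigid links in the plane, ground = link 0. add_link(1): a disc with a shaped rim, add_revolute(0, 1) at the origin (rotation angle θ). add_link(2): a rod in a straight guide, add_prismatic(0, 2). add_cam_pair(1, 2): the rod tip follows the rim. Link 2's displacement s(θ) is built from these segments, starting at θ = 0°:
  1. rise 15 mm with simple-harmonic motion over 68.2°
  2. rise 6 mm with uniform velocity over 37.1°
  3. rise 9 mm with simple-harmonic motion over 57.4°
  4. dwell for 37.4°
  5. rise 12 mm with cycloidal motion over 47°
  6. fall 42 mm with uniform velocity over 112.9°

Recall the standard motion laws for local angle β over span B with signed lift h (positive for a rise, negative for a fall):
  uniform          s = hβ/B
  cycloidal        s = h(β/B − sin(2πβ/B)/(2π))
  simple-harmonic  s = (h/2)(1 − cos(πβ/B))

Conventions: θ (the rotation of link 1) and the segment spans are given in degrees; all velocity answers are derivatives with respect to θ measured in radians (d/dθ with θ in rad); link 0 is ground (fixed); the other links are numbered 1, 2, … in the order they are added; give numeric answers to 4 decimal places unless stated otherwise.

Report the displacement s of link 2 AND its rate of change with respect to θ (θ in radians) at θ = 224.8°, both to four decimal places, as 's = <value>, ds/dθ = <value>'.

segment 1 (0° to 68.2°, simple-harmonic, h = 15) is passed completely: s = 0.0000 + (15) = 15.0000
segment 2 (68.2° to 105.3°, uniform, h = 6) is passed completely: s = 15.0000 + (6) = 21.0000
segment 3 (105.3° to 162.7°, simple-harmonic, h = 9) is passed completely: s = 21.0000 + (9) = 30.0000
segment 4 (162.7° to 200.1°, dwell): s unchanged at 30.0000
θ = 224.8° falls in segment 5 (200.1° to 247.1°, cycloidal, h = 12): β = 224.8 − 200.1 = 24.7°, B = 47°; Δs = 12·(0.5255 − sin(2π·0.5255)/(2π)) = 6.6115; s = 30.0000 + 6.6115 = 36.6115
velocity in seg [200.1°–247.1°] (cycloidal), θ in radians: β = 24.7° = 0.4311 rad, B = 47° = 0.8203 rad; ds/dθ = (h/B)(1 − cos(2πβ/B)) = (12/0.8203)(1 − cos(2π·0.5255)) = 29.069587 mm/rad

s = 36.6115, ds/dθ = 29.0696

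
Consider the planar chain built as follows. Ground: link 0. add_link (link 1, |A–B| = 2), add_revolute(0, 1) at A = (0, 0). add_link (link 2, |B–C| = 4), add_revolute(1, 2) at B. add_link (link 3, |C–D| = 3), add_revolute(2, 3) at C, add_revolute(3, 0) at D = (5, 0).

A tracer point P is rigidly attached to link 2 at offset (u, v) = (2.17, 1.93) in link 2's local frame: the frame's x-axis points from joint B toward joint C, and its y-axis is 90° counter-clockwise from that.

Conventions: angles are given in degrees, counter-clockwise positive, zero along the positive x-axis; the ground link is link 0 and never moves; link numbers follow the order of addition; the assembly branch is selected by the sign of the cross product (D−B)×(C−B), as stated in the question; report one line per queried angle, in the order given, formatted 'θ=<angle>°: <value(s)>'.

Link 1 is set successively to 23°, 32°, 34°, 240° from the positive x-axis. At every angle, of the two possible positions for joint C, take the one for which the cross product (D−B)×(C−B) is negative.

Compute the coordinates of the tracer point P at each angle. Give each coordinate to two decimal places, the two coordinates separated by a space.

A=(0,0), D=(5.00,0)
θ=23°: B = A + 2.00·(cos23°, sin23°) = (1.8410, 0.7815)
θ=23°: |BD| = 3.2542
θ=23°: circle(B,4.00) ∩ circle(D,3.00): a=2.7026, h=2.9489
θ=23°:   candidates: C₊=(5.1727,2.9950) cross=9.596; C₋=(3.7564,-2.7301) cross=-9.596
θ=23°:   branch - wants cross < 0 → take C=(3.7564,-2.7301) (cross=-9.596)
θ=23°: ex = (C−B)/|BC| = (0.4789,-0.8779); ey = (0.8779,0.4789)
θ=23°: P = B + 2.17·ex + 1.93·ey = (4.5745,-0.1994)
θ=32°: B = A + 2.00·(cos32°, sin32°) = (1.6961, 1.0598)
θ=32°: |BD| = 3.4697
θ=32°: circle(B,4.00) ∩ circle(D,3.00): a=2.7436, h=2.9108
θ=32°:   candidates: C₊=(5.1977,2.9935) cross=10.100; C₋=(3.4195,-2.5499) cross=-10.100
θ=32°:   branch - wants cross < 0 → take C=(3.4195,-2.5499) (cross=-10.100)
θ=32°: ex = (C−B)/|BC| = (0.4308,-0.9024); ey = (0.9024,0.4308)
θ=32°: P = B + 2.17·ex + 1.93·ey = (4.3727,-0.0669)
θ=34°: B = A + 2.00·(cos34°, sin34°) = (1.6581, 1.1184)
θ=34°: |BD| = 3.5241
θ=34°: circle(B,4.00) ∩ circle(D,3.00): a=2.7552, h=2.8998
θ=34°:   candidates: C₊=(5.1911,2.9939) cross=10.219; C₋=(3.3506,-2.5059) cross=-10.219
θ=34°:   branch - wants cross < 0 → take C=(3.3506,-2.5059) (cross=-10.219)
θ=34°: ex = (C−B)/|BC| = (0.4231,-0.9061); ey = (0.9061,0.4231)
θ=34°: P = B + 2.17·ex + 1.93·ey = (4.3250,-0.0311)
θ=240°: B = A + 2.00·(cos240°, sin240°) = (-1.0000, -1.7321)
θ=240°: |BD| = 6.2450
θ=240°: circle(B,4.00) ∩ circle(D,3.00): a=3.6829, h=1.5607
θ=240°:   candidates: C₊=(2.1056,0.7889) cross=9.747; C₋=(2.9713,-2.2101) cross=-9.747
θ=240°:   branch - wants cross < 0 → take C=(2.9713,-2.2101) (cross=-9.747)
θ=240°: ex = (C−B)/|BC| = (0.9928,-0.1195); ey = (0.1195,0.9928)
θ=240°: P = B + 2.17·ex + 1.93·ey = (1.3851,-0.0752)

θ=23°: 4.57 -0.20
θ=32°: 4.37 -0.07
θ=34°: 4.32 -0.03
θ=240°: 1.39 -0.08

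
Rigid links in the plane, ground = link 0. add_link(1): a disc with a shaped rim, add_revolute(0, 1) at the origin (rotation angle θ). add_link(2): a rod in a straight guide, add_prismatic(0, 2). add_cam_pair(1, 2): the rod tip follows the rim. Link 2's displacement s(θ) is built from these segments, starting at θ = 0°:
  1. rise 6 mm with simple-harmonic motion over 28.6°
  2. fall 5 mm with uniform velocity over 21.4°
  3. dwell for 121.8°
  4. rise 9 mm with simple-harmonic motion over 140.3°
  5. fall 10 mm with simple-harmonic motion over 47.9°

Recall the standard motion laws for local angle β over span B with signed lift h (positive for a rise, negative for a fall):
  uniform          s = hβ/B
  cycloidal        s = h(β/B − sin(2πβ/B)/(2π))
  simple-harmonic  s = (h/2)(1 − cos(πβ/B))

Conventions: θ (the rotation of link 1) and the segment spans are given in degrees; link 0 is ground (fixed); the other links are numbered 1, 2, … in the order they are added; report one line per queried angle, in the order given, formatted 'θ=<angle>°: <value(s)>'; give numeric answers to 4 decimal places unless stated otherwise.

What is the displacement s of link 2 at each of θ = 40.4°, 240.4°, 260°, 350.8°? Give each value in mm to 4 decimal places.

segment 1 (0° to 28.6°, simple-harmonic, h = 6) is passed completely: s = 0.0000 + (6) = 6.0000
θ = 40.4° falls in segment 2 (28.6° to 50°, uniform, h = -5): β = 40.4 − 28.6 = 11.8°, B = 21.4°; Δs = -5·11.8/21.4 = -2.7570; s = 6.0000 − 2.7570 = 3.2430
segment 2 (28.6° to 50°, uniform, h = -5) is passed completely: s = 6.0000 + (-5) = 1.0000
segment 3 (50° to 171.8°, dwell): s unchanged at 1.0000
θ = 240.4° falls in segment 4 (171.8° to 312.1°, simple-harmonic, h = 9): β = 240.4 − 171.8 = 68.6°, B = 140.3°; Δs = 9/2·(1 − cos(π·0.4890)) = 4.3438; s = 1.0000 + 4.3438 = 5.3438
θ = 260° falls in segment 4 (171.8° to 312.1°, simple-harmonic, h = 9): β = 260 − 171.8 = 88.2°, B = 140.3°; Δs = 9/2·(1 − cos(π·0.6287)) = 6.2697; s = 1.0000 + 6.2697 = 7.2697
segment 4 (171.8° to 312.1°, simple-harmonic, h = 9) is passed completely: s = 1.0000 + (9) = 10.0000
θ = 350.8° falls in segment 5 (312.1° to 360°, simple-harmonic, h = -10): β = 350.8 − 312.1 = 38.7°, B = 47.9°; Δs = -10/2·(1 − cos(π·0.8079)) = -9.1171; s = 10.0000 − 9.1171 = 0.8829

θ=40.4°: 3.2430
θ=240.4°: 5.3438
θ=260°: 7.2697
θ=350.8°: 0.8829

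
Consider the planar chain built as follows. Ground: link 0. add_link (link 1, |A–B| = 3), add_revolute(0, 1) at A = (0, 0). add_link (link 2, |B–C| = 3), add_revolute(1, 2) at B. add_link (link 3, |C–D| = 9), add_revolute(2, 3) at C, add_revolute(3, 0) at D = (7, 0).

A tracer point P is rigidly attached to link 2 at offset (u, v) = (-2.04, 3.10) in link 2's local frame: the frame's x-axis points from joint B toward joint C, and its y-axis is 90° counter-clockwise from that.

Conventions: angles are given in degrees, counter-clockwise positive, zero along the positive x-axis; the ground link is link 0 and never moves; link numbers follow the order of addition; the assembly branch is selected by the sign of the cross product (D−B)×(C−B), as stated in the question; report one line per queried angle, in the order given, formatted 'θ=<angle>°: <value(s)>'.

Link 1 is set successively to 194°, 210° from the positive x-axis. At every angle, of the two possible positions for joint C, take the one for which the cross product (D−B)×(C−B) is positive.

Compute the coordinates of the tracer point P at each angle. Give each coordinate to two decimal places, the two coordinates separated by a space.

A=(0,0), D=(7.00,0)
θ=194°: B = A + 3.00·(cos194°, sin194°) = (-2.9109, -0.7258)
θ=194°: |BD| = 9.9374
θ=194°: circle(B,3.00) ∩ circle(D,9.00): a=1.3460, h=2.6811
θ=194°:   candidates: C₊=(-1.7642,2.0465) cross=26.643; C₋=(-1.3726,-3.3014) cross=-26.643
θ=194°:   branch + wants cross > 0 → take C=(-1.7642,2.0465) (cross=26.643)
θ=194°: ex = (C−B)/|BC| = (0.3822,0.9241); ey = (-0.9241,0.3822)
θ=194°: P = B + -2.04·ex + 3.10·ey = (-6.5552,-1.4260)
θ=210°: B = A + 3.00·(cos210°, sin210°) = (-2.5981, -1.5000)
θ=210°: |BD| = 9.7146
θ=210°: circle(B,3.00) ∩ circle(D,9.00): a=1.1515, h=2.7702
θ=210°:   candidates: C₊=(-1.8881,1.4148) cross=26.911; C₋=(-1.0326,-4.0592) cross=-26.911
θ=210°:   branch + wants cross > 0 → take C=(-1.8881,1.4148) (cross=26.911)
θ=210°: ex = (C−B)/|BC| = (0.2367,0.9716); ey = (-0.9716,0.2367)
θ=210°: P = B + -2.04·ex + 3.10·ey = (-6.0928,-2.7484)

θ=194°: -6.56 -1.43
θ=210°: -6.09 -2.75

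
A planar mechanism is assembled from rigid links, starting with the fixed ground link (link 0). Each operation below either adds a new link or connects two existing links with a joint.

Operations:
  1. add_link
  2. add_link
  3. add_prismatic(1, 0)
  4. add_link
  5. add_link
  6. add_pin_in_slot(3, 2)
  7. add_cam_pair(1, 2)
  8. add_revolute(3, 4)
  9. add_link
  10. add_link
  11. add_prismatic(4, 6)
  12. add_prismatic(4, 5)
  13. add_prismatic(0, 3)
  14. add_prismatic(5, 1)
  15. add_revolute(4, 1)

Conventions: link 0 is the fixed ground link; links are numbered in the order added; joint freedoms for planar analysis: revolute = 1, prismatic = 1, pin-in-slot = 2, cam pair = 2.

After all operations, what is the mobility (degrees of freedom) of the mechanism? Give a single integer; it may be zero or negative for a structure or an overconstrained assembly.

ground; <1,0,0>
#1 <2,0,0>
#2 <3,0,0>
P:1↔0 J1 <3,1,0>
#3 <4,1,0>
#4 <5,1,0>
PS:3↔2 J2 <5,1,1>
C:1↔2 J2 <5,1,2>
R:3↔4 J1 <5,2,2>
#5 <6,2,2>
#6 <7,2,2>
P:4↔6 J1 <7,3,2>
P:4↔5 J1 <7,4,2>
P:0↔3 J1 <7,5,2>
P:5↔1 J1 <7,6,2>
R:4↔1 J1 <7,7,2>
3×6 − 2×7 − 1×2 = 2

M = 2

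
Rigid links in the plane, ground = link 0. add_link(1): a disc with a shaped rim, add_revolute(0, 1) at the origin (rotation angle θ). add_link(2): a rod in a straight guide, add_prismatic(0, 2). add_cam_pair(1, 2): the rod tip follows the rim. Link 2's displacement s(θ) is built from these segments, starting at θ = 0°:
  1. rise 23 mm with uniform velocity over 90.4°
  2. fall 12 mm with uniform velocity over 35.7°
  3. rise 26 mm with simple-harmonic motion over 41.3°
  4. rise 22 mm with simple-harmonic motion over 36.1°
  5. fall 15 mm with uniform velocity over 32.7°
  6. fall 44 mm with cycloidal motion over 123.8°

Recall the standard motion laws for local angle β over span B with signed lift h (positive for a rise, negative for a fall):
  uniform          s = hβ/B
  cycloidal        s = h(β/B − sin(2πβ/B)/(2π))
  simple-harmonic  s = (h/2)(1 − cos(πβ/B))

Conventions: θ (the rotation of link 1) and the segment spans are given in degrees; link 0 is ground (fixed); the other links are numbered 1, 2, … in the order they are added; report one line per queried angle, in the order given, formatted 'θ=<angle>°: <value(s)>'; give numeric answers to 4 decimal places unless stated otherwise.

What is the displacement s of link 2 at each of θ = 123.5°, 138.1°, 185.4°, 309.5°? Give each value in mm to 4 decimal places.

segment 1 (0° to 90.4°, uniform, h = 23) is passed completely: s = 0.0000 + (23) = 23.0000
θ = 123.5° falls in segment 2 (90.4° to 126.1°, uniform, h = -12): β = 123.5 − 90.4 = 33.1°, B = 35.7°; Δs = -12·33.1/35.7 = -11.1261; s = 23.0000 − 11.1261 = 11.8739
segment 2 (90.4° to 126.1°, uniform, h = -12) is passed completely: s = 23.0000 + (-12) = 11.0000
θ = 138.1° falls in segment 3 (126.1° to 167.4°, simple-harmonic, h = 26): β = 138.1 − 126.1 = 12°, B = 41.3°; Δs = 26/2·(1 − cos(π·0.2906)) = 5.0502; s = 11.0000 + 5.0502 = 16.0502
segment 3 (126.1° to 167.4°, simple-harmonic, h = 26) is passed completely: s = 11.0000 + (26) = 37.0000
θ = 185.4° falls in segment 4 (167.4° to 203.5°, simple-harmonic, h = 22): β = 185.4 − 167.4 = 18°, B = 36.1°; Δs = 22/2·(1 − cos(π·0.4986)) = 10.9521; s = 37.0000 + 10.9521 = 47.9521
segment 4 (167.4° to 203.5°, simple-harmonic, h = 22) is passed completely: s = 37.0000 + (22) = 59.0000
segment 5 (203.5° to 236.2°, uniform, h = -15) is passed completely: s = 59.0000 + (-15) = 44.0000
θ = 309.5° falls in segment 6 (236.2° to 360°, cycloidal, h = -44): β = 309.5 − 236.2 = 73.3°, B = 123.8°; Δs = -44·(0.5921 − sin(2π·0.5921)/(2π)) = -29.8811; s = 44.0000 − 29.8811 = 14.1189

θ=123.5°: 11.8739
θ=138.1°: 16.0502
θ=185.4°: 47.9521
θ=309.5°: 14.1189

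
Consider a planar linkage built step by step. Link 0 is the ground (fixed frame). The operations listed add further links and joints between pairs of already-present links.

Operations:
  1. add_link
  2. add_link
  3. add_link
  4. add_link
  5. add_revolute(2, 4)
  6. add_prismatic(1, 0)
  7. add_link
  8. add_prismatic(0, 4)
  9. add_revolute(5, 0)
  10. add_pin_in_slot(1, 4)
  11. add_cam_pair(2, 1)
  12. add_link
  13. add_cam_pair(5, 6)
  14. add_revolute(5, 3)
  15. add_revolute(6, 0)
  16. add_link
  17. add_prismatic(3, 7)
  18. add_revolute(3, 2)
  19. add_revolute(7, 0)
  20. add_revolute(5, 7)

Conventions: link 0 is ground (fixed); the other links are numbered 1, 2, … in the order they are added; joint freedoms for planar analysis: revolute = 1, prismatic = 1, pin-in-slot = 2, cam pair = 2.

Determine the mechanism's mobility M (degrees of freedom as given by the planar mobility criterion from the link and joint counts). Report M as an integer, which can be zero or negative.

L=1 J1=0 J2=0
add link → L=2 J1=0 J2=0
add link → L=3 J1=0 J2=0
add link → L=4 J1=0 J2=0
add link → L=5 J1=0 J2=0
R@2,4 dof=1 J1 → L=5 J1=1 J2=0
P@1,0 dof=1 J1 → L=5 J1=2 J2=0
add link → L=6 J1=2 J2=0
P@0,4 dof=1 J1 → L=6 J1=3 J2=0
R@5,0 dof=1 J1 → L=6 J1=4 J2=0
PS@1,4 dof=2 J2 → L=6 J1=4 J2=1
C@2,1 dof=2 J2 → L=6 J1=4 J2=2
add link → L=7 J1=4 J2=2
C@5,6 dof=2 J2 → L=7 J1=4 J2=3
R@5,3 dof=1 J1 → L=7 J1=5 J2=3
R@6,0 dof=1 J1 → L=7 J1=6 J2=3
add link → L=8 J1=6 J2=3
P@3,7 dof=1 J1 → L=8 J1=7 J2=3
R@3,2 dof=1 J1 → L=8 J1=8 J2=3
R@7,0 dof=1 J1 → L=8 J1=9 J2=3
R@5,7 dof=1 J1 → L=8 J1=10 J2=3
M=3(L−1)−2J1−J2=3·7−2·10−3=-2

M = -2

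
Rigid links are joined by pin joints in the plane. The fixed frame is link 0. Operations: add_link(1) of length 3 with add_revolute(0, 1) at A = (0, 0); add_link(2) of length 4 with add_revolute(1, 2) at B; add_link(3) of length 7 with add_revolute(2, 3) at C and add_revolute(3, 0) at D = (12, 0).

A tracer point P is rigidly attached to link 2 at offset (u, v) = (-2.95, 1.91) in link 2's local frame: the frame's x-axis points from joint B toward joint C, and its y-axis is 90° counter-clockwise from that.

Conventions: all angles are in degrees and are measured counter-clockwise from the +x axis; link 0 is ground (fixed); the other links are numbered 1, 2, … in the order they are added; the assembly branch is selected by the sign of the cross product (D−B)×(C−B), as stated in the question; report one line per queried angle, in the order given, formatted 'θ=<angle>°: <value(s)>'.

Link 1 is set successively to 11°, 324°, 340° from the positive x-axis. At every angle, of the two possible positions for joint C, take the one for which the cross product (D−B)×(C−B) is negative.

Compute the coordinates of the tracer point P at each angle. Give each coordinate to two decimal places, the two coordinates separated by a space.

A=(0,0), D=(12.00,0)
θ=11°: B = A + 3.00·(cos11°, sin11°) = (2.9449, 0.5724)
θ=11°: |BD| = 9.0732
θ=11°: circle(B,4.00) ∩ circle(D,7.00): a=2.7181, h=2.9347
θ=11°:   candidates: C₊=(5.8427,3.3298) cross=26.627; C₋=(5.4724,-2.5279) cross=-26.627
θ=11°:   branch - wants cross < 0 → take C=(5.4724,-2.5279) (cross=-26.627)
θ=11°: ex = (C−B)/|BC| = (0.6319,-0.7751); ey = (0.7751,0.6319)
θ=11°: P = B + -2.95·ex + 1.91·ey = (2.5612,4.0658)
θ=324°: B = A + 3.00·(cos324°, sin324°) = (2.4271, -1.7634)
θ=324°: |BD| = 9.7340
θ=324°: circle(B,4.00) ∩ circle(D,7.00): a=3.1719, h=2.4370
θ=324°:   candidates: C₊=(5.1050,1.2079) cross=23.722; C₋=(5.9880,-3.5854) cross=-23.722
θ=324°:   branch - wants cross < 0 → take C=(5.9880,-3.5854) (cross=-23.722)
θ=324°: ex = (C−B)/|BC| = (0.8902,-0.4555); ey = (0.4555,0.8902)
θ=324°: P = B + -2.95·ex + 1.91·ey = (0.6709,1.2808)
θ=340°: B = A + 3.00·(cos340°, sin340°) = (2.8191, -1.0261)
θ=340°: |BD| = 9.2381
θ=340°: circle(B,4.00) ∩ circle(D,7.00): a=2.8330, h=2.8239
θ=340°:   candidates: C₊=(5.3209,2.0950) cross=26.087; C₋=(5.9482,-3.5178) cross=-26.087
θ=340°:   branch - wants cross < 0 → take C=(5.9482,-3.5178) (cross=-26.087)
θ=340°: ex = (C−B)/|BC| = (0.7823,-0.6229); ey = (0.6229,0.7823)
θ=340°: P = B + -2.95·ex + 1.91·ey = (1.7012,2.3058)

θ=11°: 2.56 4.07
θ=324°: 0.67 1.28
θ=340°: 1.70 2.31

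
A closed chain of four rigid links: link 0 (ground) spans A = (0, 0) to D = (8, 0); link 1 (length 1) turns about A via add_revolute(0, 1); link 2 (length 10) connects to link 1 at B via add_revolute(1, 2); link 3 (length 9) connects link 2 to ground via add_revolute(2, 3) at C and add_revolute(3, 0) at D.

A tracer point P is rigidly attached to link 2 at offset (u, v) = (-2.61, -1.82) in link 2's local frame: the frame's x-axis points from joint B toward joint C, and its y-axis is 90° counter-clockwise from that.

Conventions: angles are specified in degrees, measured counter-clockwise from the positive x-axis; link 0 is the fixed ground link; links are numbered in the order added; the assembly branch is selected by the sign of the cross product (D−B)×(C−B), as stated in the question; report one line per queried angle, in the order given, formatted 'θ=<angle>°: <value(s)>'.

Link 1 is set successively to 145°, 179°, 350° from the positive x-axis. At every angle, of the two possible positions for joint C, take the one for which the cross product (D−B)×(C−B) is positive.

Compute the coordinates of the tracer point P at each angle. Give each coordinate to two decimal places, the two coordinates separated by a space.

A=(0,0), D=(8.00,0)
θ=145°: B = A + 1.00·(cos145°, sin145°) = (-0.8192, 0.5736)
θ=145°: |BD| = 8.8378
θ=145°: circle(B,10.00) ∩ circle(D,9.00): a=5.4938, h=8.3557
θ=145°:   candidates: C₊=(5.2054,8.5551) cross=73.846; C₋=(4.1208,-8.1211) cross=-73.846
θ=145°:   branch + wants cross > 0 → take C=(5.2054,8.5551) (cross=73.846)
θ=145°: ex = (C−B)/|BC| = (0.6025,0.7982); ey = (-0.7982,0.6025)
θ=145°: P = B + -2.61·ex + -1.82·ey = (-0.9389,-2.6061)
θ=179°: B = A + 1.00·(cos179°, sin179°) = (-0.9998, 0.0175)
θ=179°: |BD| = 8.9999
θ=179°: circle(B,10.00) ∩ circle(D,9.00): a=5.5555, h=8.3148
θ=179°:   candidates: C₊=(4.5718,8.3215) cross=74.832; C₋=(4.5395,-8.3081) cross=-74.832
θ=179°:   branch + wants cross > 0 → take C=(4.5718,8.3215) (cross=74.832)
θ=179°: ex = (C−B)/|BC| = (0.5572,0.8304); ey = (-0.8304,0.5572)
θ=179°: P = B + -2.61·ex + -1.82·ey = (-0.9427,-3.1639)
θ=350°: B = A + 1.00·(cos350°, sin350°) = (0.9848, -0.1736)
θ=350°: |BD| = 7.0173
θ=350°: circle(B,10.00) ∩ circle(D,9.00): a=4.8625, h=8.7382
θ=350°:   candidates: C₊=(5.6295,8.6822) cross=61.319; C₋=(6.0620,-8.7889) cross=-61.319
θ=350°:   branch + wants cross > 0 → take C=(5.6295,8.6822) (cross=61.319)
θ=350°: ex = (C−B)/|BC| = (0.4645,0.8856); ey = (-0.8856,0.4645)
θ=350°: P = B + -2.61·ex + -1.82·ey = (1.3843,-3.3304)

θ=145°: -0.94 -2.61
θ=179°: -0.94 -3.16
θ=350°: 1.38 -3.33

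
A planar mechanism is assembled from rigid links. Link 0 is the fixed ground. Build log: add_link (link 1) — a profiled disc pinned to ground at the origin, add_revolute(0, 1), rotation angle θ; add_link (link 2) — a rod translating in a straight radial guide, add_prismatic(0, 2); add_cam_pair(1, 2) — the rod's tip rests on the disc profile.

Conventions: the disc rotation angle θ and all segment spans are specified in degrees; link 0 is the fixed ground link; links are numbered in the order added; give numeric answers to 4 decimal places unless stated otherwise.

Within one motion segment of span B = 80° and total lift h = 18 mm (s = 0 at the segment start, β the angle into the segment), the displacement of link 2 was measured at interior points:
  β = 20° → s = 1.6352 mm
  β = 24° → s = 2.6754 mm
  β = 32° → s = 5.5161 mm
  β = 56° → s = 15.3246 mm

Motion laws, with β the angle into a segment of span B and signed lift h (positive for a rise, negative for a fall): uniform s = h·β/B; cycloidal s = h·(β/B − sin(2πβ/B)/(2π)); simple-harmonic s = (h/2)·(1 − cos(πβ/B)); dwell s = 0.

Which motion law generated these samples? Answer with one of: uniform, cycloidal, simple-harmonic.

candidates at β/B = r: uniform s = h·r (linear in β); cycloidal s = h·(r − sin(2πr)/(2π)); simple-harmonic s = (h/2)(1 − cos(πr))
β=20°: printed 1.6352 | uniform 4.5000, cycloidal 1.6352, simple-harmonic 2.6360
β=24°: printed 2.6754 | uniform 5.4000, cycloidal 2.6754, simple-harmonic 3.7099
β=32°: printed 5.5161 | uniform 7.2000, cycloidal 5.5161, simple-harmonic 6.2188
β=56°: printed 15.3246 | uniform 12.6000, cycloidal 15.3246, simple-harmonic 14.2901
only one law matches every sample → cycloidal

cycloidal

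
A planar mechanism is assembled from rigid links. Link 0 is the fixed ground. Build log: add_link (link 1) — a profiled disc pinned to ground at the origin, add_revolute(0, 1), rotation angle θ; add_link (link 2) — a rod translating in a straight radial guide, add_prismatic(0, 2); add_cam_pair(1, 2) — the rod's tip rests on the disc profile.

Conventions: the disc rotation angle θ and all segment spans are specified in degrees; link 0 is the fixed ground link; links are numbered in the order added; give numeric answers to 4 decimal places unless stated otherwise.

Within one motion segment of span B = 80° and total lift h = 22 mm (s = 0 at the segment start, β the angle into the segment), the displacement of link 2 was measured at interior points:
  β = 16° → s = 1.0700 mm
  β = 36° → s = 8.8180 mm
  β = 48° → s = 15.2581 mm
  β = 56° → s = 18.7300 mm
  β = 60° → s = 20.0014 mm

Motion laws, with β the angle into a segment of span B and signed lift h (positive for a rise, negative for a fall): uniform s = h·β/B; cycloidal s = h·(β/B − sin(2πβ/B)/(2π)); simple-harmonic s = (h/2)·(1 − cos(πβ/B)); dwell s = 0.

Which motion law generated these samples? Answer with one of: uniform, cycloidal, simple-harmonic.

candidates at β/B = r: uniform s = h·r (linear in β); cycloidal s = h·(r − sin(2πr)/(2π)); simple-harmonic s = (h/2)(1 − cos(πr))
β=16°: printed 1.0700 | uniform 4.4000, cycloidal 1.0700, simple-harmonic 2.1008
β=36°: printed 8.8180 | uniform 9.9000, cycloidal 8.8180, simple-harmonic 9.2792
β=48°: printed 15.2581 | uniform 13.2000, cycloidal 15.2581, simple-harmonic 14.3992
β=56°: printed 18.7300 | uniform 15.4000, cycloidal 18.7300, simple-harmonic 17.4656
β=60°: printed 20.0014 | uniform 16.5000, cycloidal 20.0014, simple-harmonic 18.7782
only one law matches every sample → cycloidal

cycloidal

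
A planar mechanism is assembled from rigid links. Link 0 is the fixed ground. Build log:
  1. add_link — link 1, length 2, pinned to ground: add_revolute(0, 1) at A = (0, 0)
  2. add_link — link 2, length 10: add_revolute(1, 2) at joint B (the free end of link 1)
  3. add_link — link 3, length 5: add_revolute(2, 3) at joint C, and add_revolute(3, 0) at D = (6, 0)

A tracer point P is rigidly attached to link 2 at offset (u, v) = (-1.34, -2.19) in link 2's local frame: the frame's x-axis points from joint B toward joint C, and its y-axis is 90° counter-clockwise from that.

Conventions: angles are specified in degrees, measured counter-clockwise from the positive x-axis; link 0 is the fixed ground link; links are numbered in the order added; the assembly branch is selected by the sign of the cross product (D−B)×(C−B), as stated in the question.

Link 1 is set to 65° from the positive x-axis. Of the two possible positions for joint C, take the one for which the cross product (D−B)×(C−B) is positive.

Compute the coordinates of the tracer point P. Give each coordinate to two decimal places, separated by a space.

A=(0,0), D=(6.00,0)
B = A + 2.00·(cos65°, sin65°) = (0.8452, 1.8126)
|BD| = 5.4642
circle(B,10.00) ∩ circle(D,5.00): a=9.5950, h=2.8172
  candidates: C₊=(10.8314,1.2873) cross=15.394; C₋=(8.9624,-4.0280) cross=-15.394
  branch + wants cross > 0 → take C=(10.8314,1.2873) (cross=15.394)
ex = (C−B)/|BC| = (0.9986,-0.0525); ey = (0.0525,0.9986)
P = B + -1.34·ex + -2.19·ey = (-0.6079,-0.3040)

-0.61 -0.30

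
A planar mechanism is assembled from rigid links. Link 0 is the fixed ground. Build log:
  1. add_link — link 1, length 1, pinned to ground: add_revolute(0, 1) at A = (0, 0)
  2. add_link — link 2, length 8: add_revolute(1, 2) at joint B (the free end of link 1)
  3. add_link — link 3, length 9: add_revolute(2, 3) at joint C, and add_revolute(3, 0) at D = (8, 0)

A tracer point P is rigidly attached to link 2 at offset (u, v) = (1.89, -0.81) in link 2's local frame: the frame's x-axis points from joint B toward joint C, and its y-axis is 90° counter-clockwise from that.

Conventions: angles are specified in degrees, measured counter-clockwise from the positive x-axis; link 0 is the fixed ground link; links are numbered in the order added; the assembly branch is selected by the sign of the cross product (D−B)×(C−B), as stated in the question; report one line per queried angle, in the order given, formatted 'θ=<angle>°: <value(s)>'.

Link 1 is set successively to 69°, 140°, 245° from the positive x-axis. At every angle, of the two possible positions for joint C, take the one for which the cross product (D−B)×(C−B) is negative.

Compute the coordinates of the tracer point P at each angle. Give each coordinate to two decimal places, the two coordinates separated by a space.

A=(0,0), D=(8.00,0)
θ=69°: B = A + 1.00·(cos69°, sin69°) = (0.3584, 0.9336)
θ=69°: |BD| = 7.6984
θ=69°: circle(B,8.00) ∩ circle(D,9.00): a=2.7451, h=7.5143
θ=69°:   candidates: C₊=(3.9945,8.0595) cross=57.848; C₋=(2.1720,-6.8581) cross=-57.848
θ=69°:   branch - wants cross < 0 → take C=(2.1720,-6.8581) (cross=-57.848)
θ=69°: ex = (C−B)/|BC| = (0.2267,-0.9740); ey = (0.9740,0.2267)
θ=69°: P = B + 1.89·ex + -0.81·ey = (-0.0021,-1.0908)
θ=140°: B = A + 1.00·(cos140°, sin140°) = (-0.7660, 0.6428)
θ=140°: |BD| = 8.7896
θ=140°: circle(B,8.00) ∩ circle(D,9.00): a=3.4277, h=7.2285
θ=140°:   candidates: C₊=(3.1811,7.6012) cross=63.535; C₋=(2.1239,-6.8170) cross=-63.535
θ=140°:   branch - wants cross < 0 → take C=(2.1239,-6.8170) (cross=-63.535)
θ=140°: ex = (C−B)/|BC| = (0.3612,-0.9325); ey = (0.9325,0.3612)
θ=140°: P = B + 1.89·ex + -0.81·ey = (-0.8386,-1.4122)
θ=245°: B = A + 1.00·(cos245°, sin245°) = (-0.4226, -0.9063)
θ=245°: |BD| = 8.4712
θ=245°: circle(B,8.00) ∩ circle(D,9.00): a=3.2322, h=7.3180
θ=245°:   candidates: C₊=(2.0081,6.7155) cross=61.992; C₋=(3.5740,-7.8365) cross=-61.992
θ=245°:   branch - wants cross < 0 → take C=(3.5740,-7.8365) (cross=-61.992)
θ=245°: ex = (C−B)/|BC| = (0.4996,-0.8663); ey = (0.8663,0.4996)
θ=245°: P = B + 1.89·ex + -0.81·ey = (-0.1801,-2.9482)

θ=69°: -0.00 -1.09
θ=140°: -0.84 -1.41
θ=245°: -0.18 -2.95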